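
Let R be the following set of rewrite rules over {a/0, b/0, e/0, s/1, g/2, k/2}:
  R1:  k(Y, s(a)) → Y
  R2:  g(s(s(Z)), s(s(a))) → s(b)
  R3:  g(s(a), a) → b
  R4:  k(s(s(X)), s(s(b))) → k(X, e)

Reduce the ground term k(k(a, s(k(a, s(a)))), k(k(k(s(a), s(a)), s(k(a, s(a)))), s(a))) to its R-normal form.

1. k(k(a, s(k(a, s(a)))), k(k(k(s(a), s(a)), s(k(a, s(a)))), s(a)))  →  k(k(a, s(a)), k(k(k(s(a), s(a)), s(k(a, s(a)))), s(a)))   [R1 at 1.2.1]
2. k(k(a, s(a)), k(k(k(s(a), s(a)), s(k(a, s(a)))), s(a)))  →  k(a, k(k(k(s(a), s(a)), s(k(a, s(a)))), s(a)))   [R1 at 1]
3. k(a, k(k(k(s(a), s(a)), s(k(a, s(a)))), s(a)))  →  k(a, k(k(s(a), s(a)), s(k(a, s(a)))))   [R1 at 2]
4. k(a, k(k(s(a), s(a)), s(k(a, s(a)))))  →  k(a, k(s(a), s(k(a, s(a)))))   [R1 at 2.1]
5. k(a, k(s(a), s(k(a, s(a)))))  →  k(a, k(s(a), s(a)))   [R1 at 2.2.1]
6. k(a, k(s(a), s(a)))  →  k(a, s(a))   [R1 at 2]
7. k(a, s(a))  →  a   [R1 at ε]

a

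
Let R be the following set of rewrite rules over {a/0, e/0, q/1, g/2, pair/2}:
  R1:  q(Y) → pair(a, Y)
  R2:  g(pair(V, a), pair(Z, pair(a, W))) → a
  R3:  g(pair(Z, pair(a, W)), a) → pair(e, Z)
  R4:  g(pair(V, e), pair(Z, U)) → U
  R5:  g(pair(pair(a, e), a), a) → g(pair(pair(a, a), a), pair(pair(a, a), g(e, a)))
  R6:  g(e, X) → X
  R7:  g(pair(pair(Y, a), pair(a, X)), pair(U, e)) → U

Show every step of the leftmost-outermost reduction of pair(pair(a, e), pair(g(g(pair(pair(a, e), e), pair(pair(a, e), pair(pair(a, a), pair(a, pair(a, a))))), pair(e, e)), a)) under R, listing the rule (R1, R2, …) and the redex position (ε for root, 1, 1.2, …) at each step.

1. pair(pair(a, e), pair(g(g(pair(pair(a, e), e), pair(pair(a, e), pair(pair(a, a), pair(a, pair(a, a))))), pair(e, e)), a))  →  pair(pair(a, e), pair(g(pair(pair(a, a), pair(a, pair(a, a))), pair(e, e)), a))   [R4 at 2.1.1]
2. pair(pair(a, e), pair(g(pair(pair(a, a), pair(a, pair(a, a))), pair(e, e)), a))  →  pair(pair(a, e), pair(e, a))   [R7 at 2.1]

pair(pair(a, e), pair(e, a))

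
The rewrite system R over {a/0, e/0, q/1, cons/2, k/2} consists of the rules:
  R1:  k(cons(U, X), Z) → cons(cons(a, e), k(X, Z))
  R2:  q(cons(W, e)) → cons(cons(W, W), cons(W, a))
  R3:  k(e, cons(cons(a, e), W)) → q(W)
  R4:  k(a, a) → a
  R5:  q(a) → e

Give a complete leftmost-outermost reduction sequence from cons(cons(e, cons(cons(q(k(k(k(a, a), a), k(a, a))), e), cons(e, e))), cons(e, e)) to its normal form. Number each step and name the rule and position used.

1. cons(cons(e, cons(cons(q(k(k(k(a, a), a), k(a, a))), e), cons(e, e))), cons(e, e))  →  cons(cons(e, cons(cons(q(k(k(a, a), k(a, a))), e), cons(e, e))), cons(e, e))   [R4 at 1.2.1.1.1.1.1]
2. cons(cons(e, cons(cons(q(k(k(a, a), k(a, a))), e), cons(e, e))), cons(e, e))  →  cons(cons(e, cons(cons(q(k(a, k(a, a))), e), cons(e, e))), cons(e, e))   [R4 at 1.2.1.1.1.1]
3. cons(cons(e, cons(cons(q(k(a, k(a, a))), e), cons(e, e))), cons(e, e))  →  cons(cons(e, cons(cons(q(k(a, a)), e), cons(e, e))), cons(e, e))   [R4 at 1.2.1.1.1.2]
4. cons(cons(e, cons(cons(q(k(a, a)), e), cons(e, e))), cons(e, e))  →  cons(cons(e, cons(cons(q(a), e), cons(e, e))), cons(e, e))   [R4 at 1.2.1.1.1]
5. cons(cons(e, cons(cons(q(a), e), cons(e, e))), cons(e, e))  →  cons(cons(e, cons(cons(e, e), cons(e, e))), cons(e, e))   [R5 at 1.2.1.1]

cons(cons(e, cons(cons(e, e), cons(e, e))), cons(e, e))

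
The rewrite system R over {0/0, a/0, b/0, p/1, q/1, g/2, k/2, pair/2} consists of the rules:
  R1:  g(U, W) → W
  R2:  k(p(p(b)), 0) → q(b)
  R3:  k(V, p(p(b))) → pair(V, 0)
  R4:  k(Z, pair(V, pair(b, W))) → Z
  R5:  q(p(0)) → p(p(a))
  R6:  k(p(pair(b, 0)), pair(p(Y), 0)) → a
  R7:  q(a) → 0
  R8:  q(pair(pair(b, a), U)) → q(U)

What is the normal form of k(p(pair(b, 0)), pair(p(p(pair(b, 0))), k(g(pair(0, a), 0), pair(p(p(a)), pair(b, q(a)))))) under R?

1. k(p(pair(b, 0)), pair(p(p(pair(b, 0))), k(g(pair(0, a), 0), pair(p(p(a)), pair(b, q(a))))))  →  k(p(pair(b, 0)), pair(p(p(pair(b, 0))), g(pair(0, a), 0)))   [R4 at 2.2]
2. k(p(pair(b, 0)), pair(p(p(pair(b, 0))), g(pair(0, a), 0)))  →  k(p(pair(b, 0)), pair(p(p(pair(b, 0))), 0))   [R1 at 2.2]
3. k(p(pair(b, 0)), pair(p(p(pair(b, 0))), 0))  →  a   [R6 at ε]

a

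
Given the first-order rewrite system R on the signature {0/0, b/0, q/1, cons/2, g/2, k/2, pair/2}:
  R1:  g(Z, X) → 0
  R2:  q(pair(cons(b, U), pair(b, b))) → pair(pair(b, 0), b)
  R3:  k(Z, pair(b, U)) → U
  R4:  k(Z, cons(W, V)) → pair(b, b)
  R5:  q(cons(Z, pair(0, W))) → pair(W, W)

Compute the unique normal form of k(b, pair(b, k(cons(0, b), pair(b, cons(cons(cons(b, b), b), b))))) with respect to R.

1. k(b, pair(b, k(cons(0, b), pair(b, cons(cons(cons(b, b), b), b)))))  →  k(cons(0, b), pair(b, cons(cons(cons(b, b), b), b)))   [R3 at ε]
2. k(cons(0, b), pair(b, cons(cons(cons(b, b), b), b)))  →  cons(cons(cons(b, b), b), b)   [R3 at ε]

cons(cons(cons(b, b), b), b)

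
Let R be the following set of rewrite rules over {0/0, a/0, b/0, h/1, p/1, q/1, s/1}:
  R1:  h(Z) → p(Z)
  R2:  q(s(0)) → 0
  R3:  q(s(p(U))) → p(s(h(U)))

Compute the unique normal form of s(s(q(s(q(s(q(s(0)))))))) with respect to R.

1. s(s(q(s(q(s(q(s(0))))))))  →  s(s(q(s(q(s(0))))))   [R2 at 1.1.1.1.1.1]
2. s(s(q(s(q(s(0))))))  →  s(s(q(s(0))))   [R2 at 1.1.1.1]
3. s(s(q(s(0))))  →  s(s(0))   [R2 at 1.1]

s(s(0))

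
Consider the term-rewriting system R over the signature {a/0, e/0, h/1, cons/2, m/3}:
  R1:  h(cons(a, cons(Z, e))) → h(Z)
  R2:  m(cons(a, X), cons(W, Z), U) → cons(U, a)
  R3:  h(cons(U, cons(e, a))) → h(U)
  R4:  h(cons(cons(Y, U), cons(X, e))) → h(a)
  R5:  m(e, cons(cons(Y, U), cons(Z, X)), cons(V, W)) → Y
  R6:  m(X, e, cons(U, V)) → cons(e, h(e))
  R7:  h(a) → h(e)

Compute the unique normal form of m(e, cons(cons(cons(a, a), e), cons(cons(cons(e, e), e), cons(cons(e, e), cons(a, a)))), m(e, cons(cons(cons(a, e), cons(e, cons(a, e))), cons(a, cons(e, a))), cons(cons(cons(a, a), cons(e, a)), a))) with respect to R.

cons(a, a)

1. m(e, cons(cons(cons(a, a), e), cons(cons(cons(e, e), e), cons(cons(e, e), cons(a, a)))), m(e, cons(cons(cons(a, e), cons(e, cons(a, e))), cons(a, cons(e, a))), cons(cons(cons(a, a), cons(e, a)), a)))  →  m(e, cons(cons(cons(a, a), e), cons(cons(cons(e, e), e), cons(cons(e, e), cons(a, a)))), cons(a, e))   [R5 at 3]
2. m(e, cons(cons(cons(a, a), e), cons(cons(cons(e, e), e), cons(cons(e, e), cons(a, a)))), cons(a, e))  →  cons(a, a)   [R5 at ε]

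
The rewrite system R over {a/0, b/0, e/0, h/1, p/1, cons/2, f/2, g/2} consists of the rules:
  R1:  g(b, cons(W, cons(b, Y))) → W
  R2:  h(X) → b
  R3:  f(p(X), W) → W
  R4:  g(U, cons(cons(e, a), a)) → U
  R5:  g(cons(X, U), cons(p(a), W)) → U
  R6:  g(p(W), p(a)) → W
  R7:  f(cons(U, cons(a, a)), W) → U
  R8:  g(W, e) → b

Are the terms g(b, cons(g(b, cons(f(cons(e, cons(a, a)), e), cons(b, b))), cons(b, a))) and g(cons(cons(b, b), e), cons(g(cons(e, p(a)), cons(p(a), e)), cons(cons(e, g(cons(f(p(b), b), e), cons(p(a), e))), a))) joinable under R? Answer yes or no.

yes — NF(t₁) = e, NF(t₂) = e

Reduce t₁ = g(b, cons(g(b, cons(f(cons(e, cons(a, a)), e), cons(b, b))), cons(b, a))):
1. g(b, cons(g(b, cons(f(cons(e, cons(a, a)), e), cons(b, b))), cons(b, a)))  →  g(b, cons(f(cons(e, cons(a, a)), e), cons(b, b)))   [R1 at ε]
2. g(b, cons(f(cons(e, cons(a, a)), e), cons(b, b)))  →  f(cons(e, cons(a, a)), e)   [R1 at ε]
3. f(cons(e, cons(a, a)), e)  →  e   [R7 at ε]

Reduce t₂ = g(cons(cons(b, b), e), cons(g(cons(e, p(a)), cons(p(a), e)), cons(cons(e, g(cons(f(p(b), b), e), cons(p(a), e))), a))):
1. g(cons(cons(b, b), e), cons(g(cons(e, p(a)), cons(p(a), e)), cons(cons(e, g(cons(f(p(b), b), e), cons(p(a), e))), a)))  →  g(cons(cons(b, b), e), cons(p(a), cons(cons(e, g(cons(f(p(b), b), e), cons(p(a), e))), a)))   [R5 at 2.1]
2. g(cons(cons(b, b), e), cons(p(a), cons(cons(e, g(cons(f(p(b), b), e), cons(p(a), e))), a)))  →  e   [R5 at ε]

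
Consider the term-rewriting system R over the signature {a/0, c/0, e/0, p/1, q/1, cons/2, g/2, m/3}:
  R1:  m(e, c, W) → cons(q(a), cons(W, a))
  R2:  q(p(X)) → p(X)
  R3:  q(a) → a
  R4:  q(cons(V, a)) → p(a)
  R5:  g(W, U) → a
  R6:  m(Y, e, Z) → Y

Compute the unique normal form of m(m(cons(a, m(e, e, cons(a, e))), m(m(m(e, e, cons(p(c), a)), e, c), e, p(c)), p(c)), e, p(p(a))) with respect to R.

1. m(m(cons(a, m(e, e, cons(a, e))), m(m(m(e, e, cons(p(c), a)), e, c), e, p(c)), p(c)), e, p(p(a)))  →  m(cons(a, m(e, e, cons(a, e))), m(m(m(e, e, cons(p(c), a)), e, c), e, p(c)), p(c))   [R6 at ε]
2. m(cons(a, m(e, e, cons(a, e))), m(m(m(e, e, cons(p(c), a)), e, c), e, p(c)), p(c))  →  m(cons(a, e), m(m(m(e, e, cons(p(c), a)), e, c), e, p(c)), p(c))   [R6 at 1.2]
3. m(cons(a, e), m(m(m(e, e, cons(p(c), a)), e, c), e, p(c)), p(c))  →  m(cons(a, e), m(m(e, e, cons(p(c), a)), e, c), p(c))   [R6 at 2]
4. m(cons(a, e), m(m(e, e, cons(p(c), a)), e, c), p(c))  →  m(cons(a, e), m(e, e, cons(p(c), a)), p(c))   [R6 at 2]
5. m(cons(a, e), m(e, e, cons(p(c), a)), p(c))  →  m(cons(a, e), e, p(c))   [R6 at 2]
6. m(cons(a, e), e, p(c))  →  cons(a, e)   [R6 at ε]

cons(a, e)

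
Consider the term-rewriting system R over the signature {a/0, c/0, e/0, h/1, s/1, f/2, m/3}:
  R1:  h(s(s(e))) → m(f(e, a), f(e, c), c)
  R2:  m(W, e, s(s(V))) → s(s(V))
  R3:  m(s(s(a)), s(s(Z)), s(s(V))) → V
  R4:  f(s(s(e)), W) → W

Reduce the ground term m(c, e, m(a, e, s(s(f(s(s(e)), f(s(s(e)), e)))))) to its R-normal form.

s(s(e))

1. m(c, e, m(a, e, s(s(f(s(s(e)), f(s(s(e)), e))))))  →  m(c, e, s(s(f(s(s(e)), f(s(s(e)), e)))))   [R2 at 3]
2. m(c, e, s(s(f(s(s(e)), f(s(s(e)), e)))))  →  s(s(f(s(s(e)), f(s(s(e)), e))))   [R2 at ε]
3. s(s(f(s(s(e)), f(s(s(e)), e))))  →  s(s(f(s(s(e)), e)))   [R4 at 1.1]
4. s(s(f(s(s(e)), e)))  →  s(s(e))   [R4 at 1.1]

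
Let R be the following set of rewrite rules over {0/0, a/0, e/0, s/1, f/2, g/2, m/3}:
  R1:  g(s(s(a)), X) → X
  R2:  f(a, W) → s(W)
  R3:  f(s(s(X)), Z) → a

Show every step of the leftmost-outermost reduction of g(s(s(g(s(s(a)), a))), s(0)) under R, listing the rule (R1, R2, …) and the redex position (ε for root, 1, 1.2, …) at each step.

s(0)

1. g(s(s(g(s(s(a)), a))), s(0))  →  g(s(s(a)), s(0))   [R1 at 1.1.1]
2. g(s(s(a)), s(0))  →  s(0)   [R1 at ε]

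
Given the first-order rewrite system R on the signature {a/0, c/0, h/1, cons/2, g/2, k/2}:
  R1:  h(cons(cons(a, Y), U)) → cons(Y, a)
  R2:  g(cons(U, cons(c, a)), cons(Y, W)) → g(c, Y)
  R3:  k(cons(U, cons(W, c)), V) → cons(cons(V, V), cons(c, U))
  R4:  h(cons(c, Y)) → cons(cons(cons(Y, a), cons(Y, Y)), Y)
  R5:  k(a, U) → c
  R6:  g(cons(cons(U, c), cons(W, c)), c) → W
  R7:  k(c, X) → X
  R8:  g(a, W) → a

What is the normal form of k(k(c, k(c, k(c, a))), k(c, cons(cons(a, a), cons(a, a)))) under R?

1. k(k(c, k(c, k(c, a))), k(c, cons(cons(a, a), cons(a, a))))  →  k(k(c, k(c, a)), k(c, cons(cons(a, a), cons(a, a))))   [R7 at 1]
2. k(k(c, k(c, a)), k(c, cons(cons(a, a), cons(a, a))))  →  k(k(c, a), k(c, cons(cons(a, a), cons(a, a))))   [R7 at 1]
3. k(k(c, a), k(c, cons(cons(a, a), cons(a, a))))  →  k(a, k(c, cons(cons(a, a), cons(a, a))))   [R7 at 1]
4. k(a, k(c, cons(cons(a, a), cons(a, a))))  →  c   [R5 at ε]

c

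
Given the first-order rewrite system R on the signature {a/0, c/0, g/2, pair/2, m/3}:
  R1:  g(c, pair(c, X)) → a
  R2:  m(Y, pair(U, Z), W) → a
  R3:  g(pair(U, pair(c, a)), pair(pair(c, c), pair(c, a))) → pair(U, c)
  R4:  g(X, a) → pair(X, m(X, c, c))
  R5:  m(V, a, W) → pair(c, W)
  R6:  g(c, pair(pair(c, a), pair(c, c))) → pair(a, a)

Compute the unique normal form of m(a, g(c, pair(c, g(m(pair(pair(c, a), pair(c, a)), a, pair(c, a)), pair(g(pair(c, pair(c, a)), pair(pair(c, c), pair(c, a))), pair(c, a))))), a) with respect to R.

pair(c, a)

1. m(a, g(c, pair(c, g(m(pair(pair(c, a), pair(c, a)), a, pair(c, a)), pair(g(pair(c, pair(c, a)), pair(pair(c, c), pair(c, a))), pair(c, a))))), a)  →  m(a, a, a)   [R1 at 2]
2. m(a, a, a)  →  pair(c, a)   [R5 at ε]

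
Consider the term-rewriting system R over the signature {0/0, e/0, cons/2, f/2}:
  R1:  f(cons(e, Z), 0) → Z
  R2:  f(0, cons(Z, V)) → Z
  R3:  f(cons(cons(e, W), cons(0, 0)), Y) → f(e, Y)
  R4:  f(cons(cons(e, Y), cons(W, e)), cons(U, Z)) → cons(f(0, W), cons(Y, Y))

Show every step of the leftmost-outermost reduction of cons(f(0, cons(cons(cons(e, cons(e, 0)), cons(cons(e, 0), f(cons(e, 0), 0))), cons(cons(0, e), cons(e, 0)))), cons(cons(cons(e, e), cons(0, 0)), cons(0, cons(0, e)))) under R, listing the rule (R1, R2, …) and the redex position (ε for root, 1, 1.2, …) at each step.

cons(cons(cons(e, cons(e, 0)), cons(cons(e, 0), 0)), cons(cons(cons(e, e), cons(0, 0)), cons(0, cons(0, e))))

1. cons(f(0, cons(cons(cons(e, cons(e, 0)), cons(cons(e, 0), f(cons(e, 0), 0))), cons(cons(0, e), cons(e, 0)))), cons(cons(cons(e, e), cons(0, 0)), cons(0, cons(0, e))))  →  cons(cons(cons(e, cons(e, 0)), cons(cons(e, 0), f(cons(e, 0), 0))), cons(cons(cons(e, e), cons(0, 0)), cons(0, cons(0, e))))   [R2 at 1]
2. cons(cons(cons(e, cons(e, 0)), cons(cons(e, 0), f(cons(e, 0), 0))), cons(cons(cons(e, e), cons(0, 0)), cons(0, cons(0, e))))  →  cons(cons(cons(e, cons(e, 0)), cons(cons(e, 0), 0)), cons(cons(cons(e, e), cons(0, 0)), cons(0, cons(0, e))))   [R1 at 1.2.2]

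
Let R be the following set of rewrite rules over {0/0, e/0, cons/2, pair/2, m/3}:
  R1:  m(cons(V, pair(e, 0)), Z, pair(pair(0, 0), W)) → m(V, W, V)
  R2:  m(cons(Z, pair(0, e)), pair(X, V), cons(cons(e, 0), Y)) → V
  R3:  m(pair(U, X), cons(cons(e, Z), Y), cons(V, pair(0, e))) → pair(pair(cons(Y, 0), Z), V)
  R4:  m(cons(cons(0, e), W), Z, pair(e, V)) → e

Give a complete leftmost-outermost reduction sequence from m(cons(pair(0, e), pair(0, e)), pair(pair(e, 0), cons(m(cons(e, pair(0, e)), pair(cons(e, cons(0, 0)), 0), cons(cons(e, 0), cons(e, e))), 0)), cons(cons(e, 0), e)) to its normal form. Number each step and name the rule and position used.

1. m(cons(pair(0, e), pair(0, e)), pair(pair(e, 0), cons(m(cons(e, pair(0, e)), pair(cons(e, cons(0, 0)), 0), cons(cons(e, 0), cons(e, e))), 0)), cons(cons(e, 0), e))  →  cons(m(cons(e, pair(0, e)), pair(cons(e, cons(0, 0)), 0), cons(cons(e, 0), cons(e, e))), 0)   [R2 at ε]
2. cons(m(cons(e, pair(0, e)), pair(cons(e, cons(0, 0)), 0), cons(cons(e, 0), cons(e, e))), 0)  →  cons(0, 0)   [R2 at 1]

cons(0, 0)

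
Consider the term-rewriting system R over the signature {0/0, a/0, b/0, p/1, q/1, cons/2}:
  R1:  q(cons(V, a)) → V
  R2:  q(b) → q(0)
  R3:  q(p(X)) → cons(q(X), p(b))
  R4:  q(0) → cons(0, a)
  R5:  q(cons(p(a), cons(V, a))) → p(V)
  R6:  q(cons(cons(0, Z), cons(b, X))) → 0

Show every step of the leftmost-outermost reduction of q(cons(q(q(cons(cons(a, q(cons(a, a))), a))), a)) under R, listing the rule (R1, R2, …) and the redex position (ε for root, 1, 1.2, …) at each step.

a

1. q(cons(q(q(cons(cons(a, q(cons(a, a))), a))), a))  →  q(q(cons(cons(a, q(cons(a, a))), a)))   [R1 at ε]
2. q(q(cons(cons(a, q(cons(a, a))), a)))  →  q(cons(a, q(cons(a, a))))   [R1 at 1]
3. q(cons(a, q(cons(a, a))))  →  q(cons(a, a))   [R1 at 1.2]
4. q(cons(a, a))  →  a   [R1 at ε]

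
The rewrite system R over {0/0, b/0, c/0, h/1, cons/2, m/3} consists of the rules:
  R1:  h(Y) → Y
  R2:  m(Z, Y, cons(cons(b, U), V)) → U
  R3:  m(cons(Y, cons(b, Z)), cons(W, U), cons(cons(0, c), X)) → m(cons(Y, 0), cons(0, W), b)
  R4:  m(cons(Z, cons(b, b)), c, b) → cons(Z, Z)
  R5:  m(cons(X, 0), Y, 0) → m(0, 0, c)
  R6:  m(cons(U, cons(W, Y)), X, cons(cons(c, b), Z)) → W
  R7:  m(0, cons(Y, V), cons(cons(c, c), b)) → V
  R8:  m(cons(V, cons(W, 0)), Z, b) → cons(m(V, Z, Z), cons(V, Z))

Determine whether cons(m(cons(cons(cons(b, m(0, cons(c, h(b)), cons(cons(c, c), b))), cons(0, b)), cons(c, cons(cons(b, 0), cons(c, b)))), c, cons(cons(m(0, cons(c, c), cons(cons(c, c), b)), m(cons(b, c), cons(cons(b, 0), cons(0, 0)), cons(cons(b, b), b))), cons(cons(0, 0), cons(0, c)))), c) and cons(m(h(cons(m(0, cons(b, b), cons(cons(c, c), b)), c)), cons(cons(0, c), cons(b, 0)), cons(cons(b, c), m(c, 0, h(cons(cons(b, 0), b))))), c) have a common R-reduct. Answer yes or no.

Reduce t₁ = cons(m(cons(cons(cons(b, m(0, cons(c, h(b)), cons(cons(c, c), b))), cons(0, b)), cons(c, cons(cons(b, 0), cons(c, b)))), c, cons(cons(m(0, cons(c, c), cons(cons(c, c), b)), m(cons(b, c), cons(cons(b, 0), cons(0, 0)), cons(cons(b, b), b))), cons(cons(0, 0), cons(0, c)))), c):
1. cons(m(cons(cons(cons(b, m(0, cons(c, h(b)), cons(cons(c, c), b))), cons(0, b)), cons(c, cons(cons(b, 0), cons(c, b)))), c, cons(cons(m(0, cons(c, c), cons(cons(c, c), b)), m(cons(b, c), cons(cons(b, 0), cons(0, 0)), cons(cons(b, b), b))), cons(cons(0, 0), cons(0, c)))), c)  →  cons(m(cons(cons(cons(b, h(b)), cons(0, b)), cons(c, cons(cons(b, 0), cons(c, b)))), c, cons(cons(m(0, cons(c, c), cons(cons(c, c), b)), m(cons(b, c), cons(cons(b, 0), cons(0, 0)), cons(cons(b, b), b))), cons(cons(0, 0), cons(0, c)))), c)   [R7 at 1.1.1.1.2]
2. cons(m(cons(cons(cons(b, h(b)), cons(0, b)), cons(c, cons(cons(b, 0), cons(c, b)))), c, cons(cons(m(0, cons(c, c), cons(cons(c, c), b)), m(cons(b, c), cons(cons(b, 0), cons(0, 0)), cons(cons(b, b), b))), cons(cons(0, 0), cons(0, c)))), c)  →  cons(m(cons(cons(cons(b, b), cons(0, b)), cons(c, cons(cons(b, 0), cons(c, b)))), c, cons(cons(m(0, cons(c, c), cons(cons(c, c), b)), m(cons(b, c), cons(cons(b, 0), cons(0, 0)), cons(cons(b, b), b))), cons(cons(0, 0), cons(0, c)))), c)   [R1 at 1.1.1.1.2]
3. cons(m(cons(cons(cons(b, b), cons(0, b)), cons(c, cons(cons(b, 0), cons(c, b)))), c, cons(cons(m(0, cons(c, c), cons(cons(c, c), b)), m(cons(b, c), cons(cons(b, 0), cons(0, 0)), cons(cons(b, b), b))), cons(cons(0, 0), cons(0, c)))), c)  →  cons(m(cons(cons(cons(b, b), cons(0, b)), cons(c, cons(cons(b, 0), cons(c, b)))), c, cons(cons(c, m(cons(b, c), cons(cons(b, 0), cons(0, 0)), cons(cons(b, b), b))), cons(cons(0, 0), cons(0, c)))), c)   [R7 at 1.3.1.1]
4. cons(m(cons(cons(cons(b, b), cons(0, b)), cons(c, cons(cons(b, 0), cons(c, b)))), c, cons(cons(c, m(cons(b, c), cons(cons(b, 0), cons(0, 0)), cons(cons(b, b), b))), cons(cons(0, 0), cons(0, c)))), c)  →  cons(m(cons(cons(cons(b, b), cons(0, b)), cons(c, cons(cons(b, 0), cons(c, b)))), c, cons(cons(c, b), cons(cons(0, 0), cons(0, c)))), c)   [R2 at 1.3.1.2]
5. cons(m(cons(cons(cons(b, b), cons(0, b)), cons(c, cons(cons(b, 0), cons(c, b)))), c, cons(cons(c, b), cons(cons(0, 0), cons(0, c)))), c)  →  cons(c, c)   [R6 at 1]

Reduce t₂ = cons(m(h(cons(m(0, cons(b, b), cons(cons(c, c), b)), c)), cons(cons(0, c), cons(b, 0)), cons(cons(b, c), m(c, 0, h(cons(cons(b, 0), b))))), c):
1. cons(m(h(cons(m(0, cons(b, b), cons(cons(c, c), b)), c)), cons(cons(0, c), cons(b, 0)), cons(cons(b, c), m(c, 0, h(cons(cons(b, 0), b))))), c)  →  cons(c, c)   [R2 at 1]

yes — NF(t₁) = cons(c, c), NF(t₂) = cons(c, c)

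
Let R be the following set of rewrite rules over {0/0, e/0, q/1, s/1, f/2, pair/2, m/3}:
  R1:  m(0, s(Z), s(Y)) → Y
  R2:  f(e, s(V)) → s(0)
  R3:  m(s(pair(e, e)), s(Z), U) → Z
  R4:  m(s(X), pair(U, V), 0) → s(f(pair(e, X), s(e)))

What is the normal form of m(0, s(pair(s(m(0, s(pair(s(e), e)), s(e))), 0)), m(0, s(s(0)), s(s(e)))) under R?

e

1. m(0, s(pair(s(m(0, s(pair(s(e), e)), s(e))), 0)), m(0, s(s(0)), s(s(e))))  →  m(0, s(pair(s(e), 0)), m(0, s(s(0)), s(s(e))))   [R1 at 2.1.1.1]
2. m(0, s(pair(s(e), 0)), m(0, s(s(0)), s(s(e))))  →  m(0, s(pair(s(e), 0)), s(e))   [R1 at 3]
3. m(0, s(pair(s(e), 0)), s(e))  →  e   [R1 at ε]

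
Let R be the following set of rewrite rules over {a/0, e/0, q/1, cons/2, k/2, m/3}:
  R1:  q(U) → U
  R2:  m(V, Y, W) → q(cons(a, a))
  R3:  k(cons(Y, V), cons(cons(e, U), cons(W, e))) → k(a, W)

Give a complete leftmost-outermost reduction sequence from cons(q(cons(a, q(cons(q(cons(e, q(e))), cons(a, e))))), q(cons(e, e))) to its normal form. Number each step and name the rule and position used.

1. cons(q(cons(a, q(cons(q(cons(e, q(e))), cons(a, e))))), q(cons(e, e)))  →  cons(cons(a, q(cons(q(cons(e, q(e))), cons(a, e)))), q(cons(e, e)))   [R1 at 1]
2. cons(cons(a, q(cons(q(cons(e, q(e))), cons(a, e)))), q(cons(e, e)))  →  cons(cons(a, cons(q(cons(e, q(e))), cons(a, e))), q(cons(e, e)))   [R1 at 1.2]
3. cons(cons(a, cons(q(cons(e, q(e))), cons(a, e))), q(cons(e, e)))  →  cons(cons(a, cons(cons(e, q(e)), cons(a, e))), q(cons(e, e)))   [R1 at 1.2.1]
4. cons(cons(a, cons(cons(e, q(e)), cons(a, e))), q(cons(e, e)))  →  cons(cons(a, cons(cons(e, e), cons(a, e))), q(cons(e, e)))   [R1 at 1.2.1.2]
5. cons(cons(a, cons(cons(e, e), cons(a, e))), q(cons(e, e)))  →  cons(cons(a, cons(cons(e, e), cons(a, e))), cons(e, e))   [R1 at 2]

cons(cons(a, cons(cons(e, e), cons(a, e))), cons(e, e))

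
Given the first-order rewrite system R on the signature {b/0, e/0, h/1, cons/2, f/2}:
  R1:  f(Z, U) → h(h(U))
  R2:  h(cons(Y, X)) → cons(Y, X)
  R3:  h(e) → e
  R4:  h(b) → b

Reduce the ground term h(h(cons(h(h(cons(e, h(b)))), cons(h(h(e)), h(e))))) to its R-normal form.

cons(cons(e, b), cons(e, e))

1. h(h(cons(h(h(cons(e, h(b)))), cons(h(h(e)), h(e)))))  →  h(cons(h(h(cons(e, h(b)))), cons(h(h(e)), h(e))))   [R2 at 1]
2. h(cons(h(h(cons(e, h(b)))), cons(h(h(e)), h(e))))  →  cons(h(h(cons(e, h(b)))), cons(h(h(e)), h(e)))   [R2 at ε]
3. cons(h(h(cons(e, h(b)))), cons(h(h(e)), h(e)))  →  cons(h(cons(e, h(b))), cons(h(h(e)), h(e)))   [R2 at 1.1]
4. cons(h(cons(e, h(b))), cons(h(h(e)), h(e)))  →  cons(cons(e, h(b)), cons(h(h(e)), h(e)))   [R2 at 1]
5. cons(cons(e, h(b)), cons(h(h(e)), h(e)))  →  cons(cons(e, b), cons(h(h(e)), h(e)))   [R4 at 1.2]
6. cons(cons(e, b), cons(h(h(e)), h(e)))  →  cons(cons(e, b), cons(h(e), h(e)))   [R3 at 2.1.1]
7. cons(cons(e, b), cons(h(e), h(e)))  →  cons(cons(e, b), cons(e, h(e)))   [R3 at 2.1]
8. cons(cons(e, b), cons(e, h(e)))  →  cons(cons(e, b), cons(e, e))   [R3 at 2.2]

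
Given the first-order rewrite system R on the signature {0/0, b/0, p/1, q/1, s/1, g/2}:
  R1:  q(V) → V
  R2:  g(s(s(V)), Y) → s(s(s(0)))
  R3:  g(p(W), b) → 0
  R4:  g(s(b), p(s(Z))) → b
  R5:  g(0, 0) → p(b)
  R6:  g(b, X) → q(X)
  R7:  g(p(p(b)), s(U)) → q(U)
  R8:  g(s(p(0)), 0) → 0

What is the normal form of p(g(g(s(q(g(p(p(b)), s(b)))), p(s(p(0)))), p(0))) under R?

p(p(0))

1. p(g(g(s(q(g(p(p(b)), s(b)))), p(s(p(0)))), p(0)))  →  p(g(g(s(g(p(p(b)), s(b))), p(s(p(0)))), p(0)))   [R1 at 1.1.1.1]
2. p(g(g(s(g(p(p(b)), s(b))), p(s(p(0)))), p(0)))  →  p(g(g(s(q(b)), p(s(p(0)))), p(0)))   [R7 at 1.1.1.1]
3. p(g(g(s(q(b)), p(s(p(0)))), p(0)))  →  p(g(g(s(b), p(s(p(0)))), p(0)))   [R1 at 1.1.1.1]
4. p(g(g(s(b), p(s(p(0)))), p(0)))  →  p(g(b, p(0)))   [R4 at 1.1]
5. p(g(b, p(0)))  →  p(q(p(0)))   [R6 at 1]
6. p(q(p(0)))  →  p(p(0))   [R1 at 1]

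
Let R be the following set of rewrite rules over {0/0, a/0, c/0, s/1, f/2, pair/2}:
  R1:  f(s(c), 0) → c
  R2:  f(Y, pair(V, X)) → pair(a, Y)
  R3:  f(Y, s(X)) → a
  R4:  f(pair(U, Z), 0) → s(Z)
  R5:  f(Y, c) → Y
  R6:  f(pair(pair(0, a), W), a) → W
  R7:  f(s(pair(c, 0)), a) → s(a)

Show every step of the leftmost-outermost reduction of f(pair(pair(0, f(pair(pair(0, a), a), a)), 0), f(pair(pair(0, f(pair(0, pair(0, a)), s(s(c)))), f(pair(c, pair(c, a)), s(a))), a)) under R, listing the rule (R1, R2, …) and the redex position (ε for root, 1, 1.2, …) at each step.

0

1. f(pair(pair(0, f(pair(pair(0, a), a), a)), 0), f(pair(pair(0, f(pair(0, pair(0, a)), s(s(c)))), f(pair(c, pair(c, a)), s(a))), a))  →  f(pair(pair(0, a), 0), f(pair(pair(0, f(pair(0, pair(0, a)), s(s(c)))), f(pair(c, pair(c, a)), s(a))), a))   [R6 at 1.1.2]
2. f(pair(pair(0, a), 0), f(pair(pair(0, f(pair(0, pair(0, a)), s(s(c)))), f(pair(c, pair(c, a)), s(a))), a))  →  f(pair(pair(0, a), 0), f(pair(pair(0, a), f(pair(c, pair(c, a)), s(a))), a))   [R3 at 2.1.1.2]
3. f(pair(pair(0, a), 0), f(pair(pair(0, a), f(pair(c, pair(c, a)), s(a))), a))  →  f(pair(pair(0, a), 0), f(pair(c, pair(c, a)), s(a)))   [R6 at 2]
4. f(pair(pair(0, a), 0), f(pair(c, pair(c, a)), s(a)))  →  f(pair(pair(0, a), 0), a)   [R3 at 2]
5. f(pair(pair(0, a), 0), a)  →  0   [R6 at ε]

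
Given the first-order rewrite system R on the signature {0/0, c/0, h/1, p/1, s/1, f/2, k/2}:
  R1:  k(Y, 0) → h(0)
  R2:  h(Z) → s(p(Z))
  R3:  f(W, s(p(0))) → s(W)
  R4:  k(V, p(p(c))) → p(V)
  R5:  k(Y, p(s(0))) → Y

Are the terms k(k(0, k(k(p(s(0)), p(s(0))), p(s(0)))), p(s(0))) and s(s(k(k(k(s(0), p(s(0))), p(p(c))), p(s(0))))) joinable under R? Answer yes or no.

Reduce t₁ = k(k(0, k(k(p(s(0)), p(s(0))), p(s(0)))), p(s(0))):
1. k(k(0, k(k(p(s(0)), p(s(0))), p(s(0)))), p(s(0)))  →  k(0, k(k(p(s(0)), p(s(0))), p(s(0))))   [R5 at ε]
2. k(0, k(k(p(s(0)), p(s(0))), p(s(0))))  →  k(0, k(p(s(0)), p(s(0))))   [R5 at 2]
3. k(0, k(p(s(0)), p(s(0))))  →  k(0, p(s(0)))   [R5 at 2]
4. k(0, p(s(0)))  →  0   [R5 at ε]

Reduce t₂ = s(s(k(k(k(s(0), p(s(0))), p(p(c))), p(s(0))))):
1. s(s(k(k(k(s(0), p(s(0))), p(p(c))), p(s(0)))))  →  s(s(k(k(s(0), p(s(0))), p(p(c)))))   [R5 at 1.1]
2. s(s(k(k(s(0), p(s(0))), p(p(c)))))  →  s(s(p(k(s(0), p(s(0))))))   [R4 at 1.1]
3. s(s(p(k(s(0), p(s(0))))))  →  s(s(p(s(0))))   [R5 at 1.1.1]

no — NF(t₁) = 0, NF(t₂) = s(s(p(s(0))))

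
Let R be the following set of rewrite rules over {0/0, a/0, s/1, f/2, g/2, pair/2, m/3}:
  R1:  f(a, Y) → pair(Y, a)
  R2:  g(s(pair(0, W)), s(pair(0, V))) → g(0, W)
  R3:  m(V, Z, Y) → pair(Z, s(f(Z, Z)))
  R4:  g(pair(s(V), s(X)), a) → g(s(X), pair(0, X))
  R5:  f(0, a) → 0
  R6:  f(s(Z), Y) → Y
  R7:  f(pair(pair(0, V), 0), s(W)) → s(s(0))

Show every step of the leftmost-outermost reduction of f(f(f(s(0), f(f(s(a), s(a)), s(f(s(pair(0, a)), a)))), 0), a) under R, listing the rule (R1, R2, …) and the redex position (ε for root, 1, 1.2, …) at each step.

0

1. f(f(f(s(0), f(f(s(a), s(a)), s(f(s(pair(0, a)), a)))), 0), a)  →  f(f(f(f(s(a), s(a)), s(f(s(pair(0, a)), a))), 0), a)   [R6 at 1.1]
2. f(f(f(f(s(a), s(a)), s(f(s(pair(0, a)), a))), 0), a)  →  f(f(f(s(a), s(f(s(pair(0, a)), a))), 0), a)   [R6 at 1.1.1]
3. f(f(f(s(a), s(f(s(pair(0, a)), a))), 0), a)  →  f(f(s(f(s(pair(0, a)), a)), 0), a)   [R6 at 1.1]
4. f(f(s(f(s(pair(0, a)), a)), 0), a)  →  f(0, a)   [R6 at 1]
5. f(0, a)  →  0   [R5 at ε]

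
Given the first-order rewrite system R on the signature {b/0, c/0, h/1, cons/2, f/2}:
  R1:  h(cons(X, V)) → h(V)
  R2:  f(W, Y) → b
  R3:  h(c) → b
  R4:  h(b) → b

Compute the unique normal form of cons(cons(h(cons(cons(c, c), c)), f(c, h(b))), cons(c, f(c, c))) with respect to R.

1. cons(cons(h(cons(cons(c, c), c)), f(c, h(b))), cons(c, f(c, c)))  →  cons(cons(h(c), f(c, h(b))), cons(c, f(c, c)))   [R1 at 1.1]
2. cons(cons(h(c), f(c, h(b))), cons(c, f(c, c)))  →  cons(cons(b, f(c, h(b))), cons(c, f(c, c)))   [R3 at 1.1]
3. cons(cons(b, f(c, h(b))), cons(c, f(c, c)))  →  cons(cons(b, b), cons(c, f(c, c)))   [R2 at 1.2]
4. cons(cons(b, b), cons(c, f(c, c)))  →  cons(cons(b, b), cons(c, b))   [R2 at 2.2]

cons(cons(b, b), cons(c, b))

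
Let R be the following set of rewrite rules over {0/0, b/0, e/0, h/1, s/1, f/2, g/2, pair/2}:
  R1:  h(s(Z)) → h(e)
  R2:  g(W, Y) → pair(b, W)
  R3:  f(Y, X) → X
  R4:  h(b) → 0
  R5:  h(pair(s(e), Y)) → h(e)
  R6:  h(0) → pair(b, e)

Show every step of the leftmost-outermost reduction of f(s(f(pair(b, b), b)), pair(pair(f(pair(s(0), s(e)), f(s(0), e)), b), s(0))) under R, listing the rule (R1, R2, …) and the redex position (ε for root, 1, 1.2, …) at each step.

pair(pair(e, b), s(0))

1. f(s(f(pair(b, b), b)), pair(pair(f(pair(s(0), s(e)), f(s(0), e)), b), s(0)))  →  pair(pair(f(pair(s(0), s(e)), f(s(0), e)), b), s(0))   [R3 at ε]
2. pair(pair(f(pair(s(0), s(e)), f(s(0), e)), b), s(0))  →  pair(pair(f(s(0), e), b), s(0))   [R3 at 1.1]
3. pair(pair(f(s(0), e), b), s(0))  →  pair(pair(e, b), s(0))   [R3 at 1.1]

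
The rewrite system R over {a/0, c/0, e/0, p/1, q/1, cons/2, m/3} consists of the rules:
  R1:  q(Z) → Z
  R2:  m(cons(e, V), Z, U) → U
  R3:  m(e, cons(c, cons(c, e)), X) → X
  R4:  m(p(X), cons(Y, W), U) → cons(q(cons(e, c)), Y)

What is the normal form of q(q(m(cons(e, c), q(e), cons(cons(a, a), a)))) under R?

cons(cons(a, a), a)

1. q(q(m(cons(e, c), q(e), cons(cons(a, a), a))))  →  q(m(cons(e, c), q(e), cons(cons(a, a), a)))   [R1 at ε]
2. q(m(cons(e, c), q(e), cons(cons(a, a), a)))  →  m(cons(e, c), q(e), cons(cons(a, a), a))   [R1 at ε]
3. m(cons(e, c), q(e), cons(cons(a, a), a))  →  cons(cons(a, a), a)   [R2 at ε]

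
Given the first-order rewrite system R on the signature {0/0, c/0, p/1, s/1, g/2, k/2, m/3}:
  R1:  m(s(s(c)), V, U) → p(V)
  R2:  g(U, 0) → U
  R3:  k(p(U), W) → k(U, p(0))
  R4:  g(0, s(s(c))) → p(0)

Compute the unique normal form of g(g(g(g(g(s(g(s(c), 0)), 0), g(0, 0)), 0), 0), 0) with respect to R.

1. g(g(g(g(g(s(g(s(c), 0)), 0), g(0, 0)), 0), 0), 0)  →  g(g(g(g(s(g(s(c), 0)), 0), g(0, 0)), 0), 0)   [R2 at ε]
2. g(g(g(g(s(g(s(c), 0)), 0), g(0, 0)), 0), 0)  →  g(g(g(s(g(s(c), 0)), 0), g(0, 0)), 0)   [R2 at ε]
3. g(g(g(s(g(s(c), 0)), 0), g(0, 0)), 0)  →  g(g(s(g(s(c), 0)), 0), g(0, 0))   [R2 at ε]
4. g(g(s(g(s(c), 0)), 0), g(0, 0))  →  g(s(g(s(c), 0)), g(0, 0))   [R2 at 1]
5. g(s(g(s(c), 0)), g(0, 0))  →  g(s(s(c)), g(0, 0))   [R2 at 1.1]
6. g(s(s(c)), g(0, 0))  →  g(s(s(c)), 0)   [R2 at 2]
7. g(s(s(c)), 0)  →  s(s(c))   [R2 at ε]

s(s(c))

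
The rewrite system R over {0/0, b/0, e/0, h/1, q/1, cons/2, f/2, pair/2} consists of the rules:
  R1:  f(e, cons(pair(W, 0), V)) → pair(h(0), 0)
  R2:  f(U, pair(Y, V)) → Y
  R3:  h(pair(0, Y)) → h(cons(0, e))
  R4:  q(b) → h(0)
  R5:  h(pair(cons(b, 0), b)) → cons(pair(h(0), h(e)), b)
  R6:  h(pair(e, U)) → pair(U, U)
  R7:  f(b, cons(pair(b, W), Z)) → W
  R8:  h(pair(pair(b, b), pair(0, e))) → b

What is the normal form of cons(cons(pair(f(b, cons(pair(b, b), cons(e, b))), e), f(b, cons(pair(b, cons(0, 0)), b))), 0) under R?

1. cons(cons(pair(f(b, cons(pair(b, b), cons(e, b))), e), f(b, cons(pair(b, cons(0, 0)), b))), 0)  →  cons(cons(pair(b, e), f(b, cons(pair(b, cons(0, 0)), b))), 0)   [R7 at 1.1.1]
2. cons(cons(pair(b, e), f(b, cons(pair(b, cons(0, 0)), b))), 0)  →  cons(cons(pair(b, e), cons(0, 0)), 0)   [R7 at 1.2]

cons(cons(pair(b, e), cons(0, 0)), 0)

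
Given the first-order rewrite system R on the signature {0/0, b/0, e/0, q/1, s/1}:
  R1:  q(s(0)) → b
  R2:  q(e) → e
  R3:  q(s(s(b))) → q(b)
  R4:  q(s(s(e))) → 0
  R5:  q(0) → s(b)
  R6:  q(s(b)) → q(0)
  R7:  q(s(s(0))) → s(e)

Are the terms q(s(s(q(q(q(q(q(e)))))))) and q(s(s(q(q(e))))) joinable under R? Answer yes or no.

yes — NF(t₁) = 0, NF(t₂) = 0

Reduce t₁ = q(s(s(q(q(q(q(q(e)))))))):
1. q(s(s(q(q(q(q(q(e))))))))  →  q(s(s(q(q(q(q(e)))))))   [R2 at 1.1.1.1.1.1.1]
2. q(s(s(q(q(q(q(e)))))))  →  q(s(s(q(q(q(e))))))   [R2 at 1.1.1.1.1.1]
3. q(s(s(q(q(q(e))))))  →  q(s(s(q(q(e)))))   [R2 at 1.1.1.1.1]
4. q(s(s(q(q(e)))))  →  q(s(s(q(e))))   [R2 at 1.1.1.1]
5. q(s(s(q(e))))  →  q(s(s(e)))   [R2 at 1.1.1]
6. q(s(s(e)))  →  0   [R4 at ε]

Reduce t₂ = q(s(s(q(q(e))))):
1. q(s(s(q(q(e)))))  →  q(s(s(q(e))))   [R2 at 1.1.1.1]
2. q(s(s(q(e))))  →  q(s(s(e)))   [R2 at 1.1.1]
3. q(s(s(e)))  →  0   [R4 at ε]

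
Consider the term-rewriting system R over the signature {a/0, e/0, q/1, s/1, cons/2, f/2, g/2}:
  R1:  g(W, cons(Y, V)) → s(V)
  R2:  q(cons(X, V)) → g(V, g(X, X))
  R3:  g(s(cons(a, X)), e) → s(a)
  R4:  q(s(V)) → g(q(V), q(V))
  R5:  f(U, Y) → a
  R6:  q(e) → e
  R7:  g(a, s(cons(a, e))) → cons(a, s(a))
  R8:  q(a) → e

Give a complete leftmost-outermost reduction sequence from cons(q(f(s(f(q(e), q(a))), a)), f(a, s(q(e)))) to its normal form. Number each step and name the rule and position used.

1. cons(q(f(s(f(q(e), q(a))), a)), f(a, s(q(e))))  →  cons(q(a), f(a, s(q(e))))   [R5 at 1.1]
2. cons(q(a), f(a, s(q(e))))  →  cons(e, f(a, s(q(e))))   [R8 at 1]
3. cons(e, f(a, s(q(e))))  →  cons(e, a)   [R5 at 2]

cons(e, a)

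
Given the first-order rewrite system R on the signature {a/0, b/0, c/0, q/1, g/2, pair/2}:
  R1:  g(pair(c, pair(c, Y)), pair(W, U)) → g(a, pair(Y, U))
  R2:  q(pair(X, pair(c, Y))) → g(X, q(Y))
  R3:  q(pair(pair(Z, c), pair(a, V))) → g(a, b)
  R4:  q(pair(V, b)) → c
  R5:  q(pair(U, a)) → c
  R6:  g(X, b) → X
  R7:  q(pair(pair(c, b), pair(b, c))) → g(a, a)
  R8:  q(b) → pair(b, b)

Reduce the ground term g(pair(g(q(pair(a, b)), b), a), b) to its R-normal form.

pair(c, a)

1. g(pair(g(q(pair(a, b)), b), a), b)  →  pair(g(q(pair(a, b)), b), a)   [R6 at ε]
2. pair(g(q(pair(a, b)), b), a)  →  pair(q(pair(a, b)), a)   [R6 at 1]
3. pair(q(pair(a, b)), a)  →  pair(c, a)   [R4 at 1]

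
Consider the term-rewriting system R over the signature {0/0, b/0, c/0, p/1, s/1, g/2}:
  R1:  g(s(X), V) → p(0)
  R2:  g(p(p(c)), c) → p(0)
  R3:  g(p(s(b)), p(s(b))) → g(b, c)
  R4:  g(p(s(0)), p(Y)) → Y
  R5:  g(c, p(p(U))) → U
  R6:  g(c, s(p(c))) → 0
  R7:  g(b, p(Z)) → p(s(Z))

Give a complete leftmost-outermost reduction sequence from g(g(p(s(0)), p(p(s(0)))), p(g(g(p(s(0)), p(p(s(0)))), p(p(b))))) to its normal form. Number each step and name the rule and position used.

p(b)

1. g(g(p(s(0)), p(p(s(0)))), p(g(g(p(s(0)), p(p(s(0)))), p(p(b)))))  →  g(p(s(0)), p(g(g(p(s(0)), p(p(s(0)))), p(p(b)))))   [R4 at 1]
2. g(p(s(0)), p(g(g(p(s(0)), p(p(s(0)))), p(p(b)))))  →  g(g(p(s(0)), p(p(s(0)))), p(p(b)))   [R4 at ε]
3. g(g(p(s(0)), p(p(s(0)))), p(p(b)))  →  g(p(s(0)), p(p(b)))   [R4 at 1]
4. g(p(s(0)), p(p(b)))  →  p(b)   [R4 at ε]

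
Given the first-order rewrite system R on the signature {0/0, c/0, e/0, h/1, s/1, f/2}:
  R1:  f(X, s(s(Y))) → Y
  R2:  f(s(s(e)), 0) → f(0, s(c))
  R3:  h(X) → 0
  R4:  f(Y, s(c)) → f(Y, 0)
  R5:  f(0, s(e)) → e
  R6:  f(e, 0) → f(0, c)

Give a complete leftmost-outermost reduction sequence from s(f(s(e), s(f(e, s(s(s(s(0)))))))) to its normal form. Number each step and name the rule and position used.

s(s(0))

1. s(f(s(e), s(f(e, s(s(s(s(0))))))))  →  s(f(s(e), s(s(s(0)))))   [R1 at 1.2.1]
2. s(f(s(e), s(s(s(0)))))  →  s(s(0))   [R1 at 1]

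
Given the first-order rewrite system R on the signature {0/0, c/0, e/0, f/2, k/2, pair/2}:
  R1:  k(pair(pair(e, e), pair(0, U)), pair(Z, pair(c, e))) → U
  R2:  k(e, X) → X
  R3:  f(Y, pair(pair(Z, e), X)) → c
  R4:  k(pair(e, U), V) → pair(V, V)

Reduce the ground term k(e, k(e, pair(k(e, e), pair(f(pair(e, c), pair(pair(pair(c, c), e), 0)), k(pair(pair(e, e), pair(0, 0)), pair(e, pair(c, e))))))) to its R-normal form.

1. k(e, k(e, pair(k(e, e), pair(f(pair(e, c), pair(pair(pair(c, c), e), 0)), k(pair(pair(e, e), pair(0, 0)), pair(e, pair(c, e)))))))  →  k(e, pair(k(e, e), pair(f(pair(e, c), pair(pair(pair(c, c), e), 0)), k(pair(pair(e, e), pair(0, 0)), pair(e, pair(c, e))))))   [R2 at ε]
2. k(e, pair(k(e, e), pair(f(pair(e, c), pair(pair(pair(c, c), e), 0)), k(pair(pair(e, e), pair(0, 0)), pair(e, pair(c, e))))))  →  pair(k(e, e), pair(f(pair(e, c), pair(pair(pair(c, c), e), 0)), k(pair(pair(e, e), pair(0, 0)), pair(e, pair(c, e)))))   [R2 at ε]
3. pair(k(e, e), pair(f(pair(e, c), pair(pair(pair(c, c), e), 0)), k(pair(pair(e, e), pair(0, 0)), pair(e, pair(c, e)))))  →  pair(e, pair(f(pair(e, c), pair(pair(pair(c, c), e), 0)), k(pair(pair(e, e), pair(0, 0)), pair(e, pair(c, e)))))   [R2 at 1]
4. pair(e, pair(f(pair(e, c), pair(pair(pair(c, c), e), 0)), k(pair(pair(e, e), pair(0, 0)), pair(e, pair(c, e)))))  →  pair(e, pair(c, k(pair(pair(e, e), pair(0, 0)), pair(e, pair(c, e)))))   [R3 at 2.1]
5. pair(e, pair(c, k(pair(pair(e, e), pair(0, 0)), pair(e, pair(c, e)))))  →  pair(e, pair(c, 0))   [R1 at 2.2]

pair(e, pair(c, 0))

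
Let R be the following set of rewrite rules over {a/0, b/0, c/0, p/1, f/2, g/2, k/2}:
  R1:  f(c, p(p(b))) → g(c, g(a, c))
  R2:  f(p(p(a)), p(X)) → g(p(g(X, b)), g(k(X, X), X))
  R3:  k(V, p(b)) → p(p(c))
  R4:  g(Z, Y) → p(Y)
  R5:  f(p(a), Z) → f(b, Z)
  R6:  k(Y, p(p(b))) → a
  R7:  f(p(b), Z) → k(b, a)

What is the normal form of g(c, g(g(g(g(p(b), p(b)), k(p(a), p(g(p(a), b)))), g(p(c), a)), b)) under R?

p(p(b))

1. g(c, g(g(g(g(p(b), p(b)), k(p(a), p(g(p(a), b)))), g(p(c), a)), b))  →  p(g(g(g(g(p(b), p(b)), k(p(a), p(g(p(a), b)))), g(p(c), a)), b))   [R4 at ε]
2. p(g(g(g(g(p(b), p(b)), k(p(a), p(g(p(a), b)))), g(p(c), a)), b))  →  p(p(b))   [R4 at 1]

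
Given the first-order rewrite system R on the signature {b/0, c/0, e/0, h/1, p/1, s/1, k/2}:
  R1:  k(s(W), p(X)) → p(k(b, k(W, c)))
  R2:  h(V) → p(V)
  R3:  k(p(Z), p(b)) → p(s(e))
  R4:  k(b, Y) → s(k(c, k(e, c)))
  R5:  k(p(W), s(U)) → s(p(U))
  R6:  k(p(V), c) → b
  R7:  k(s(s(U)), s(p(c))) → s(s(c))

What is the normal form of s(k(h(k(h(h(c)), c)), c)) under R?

1. s(k(h(k(h(h(c)), c)), c))  →  s(k(p(k(h(h(c)), c)), c))   [R2 at 1.1]
2. s(k(p(k(h(h(c)), c)), c))  →  s(b)   [R6 at 1]

s(b)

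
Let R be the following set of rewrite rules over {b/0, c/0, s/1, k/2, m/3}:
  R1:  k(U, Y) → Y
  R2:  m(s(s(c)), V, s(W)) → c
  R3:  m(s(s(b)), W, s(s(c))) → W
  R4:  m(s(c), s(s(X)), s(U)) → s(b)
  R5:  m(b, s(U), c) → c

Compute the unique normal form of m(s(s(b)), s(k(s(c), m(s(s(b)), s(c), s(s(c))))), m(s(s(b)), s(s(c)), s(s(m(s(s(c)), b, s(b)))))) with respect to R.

s(s(c))

1. m(s(s(b)), s(k(s(c), m(s(s(b)), s(c), s(s(c))))), m(s(s(b)), s(s(c)), s(s(m(s(s(c)), b, s(b))))))  →  m(s(s(b)), s(m(s(s(b)), s(c), s(s(c)))), m(s(s(b)), s(s(c)), s(s(m(s(s(c)), b, s(b))))))   [R1 at 2.1]
2. m(s(s(b)), s(m(s(s(b)), s(c), s(s(c)))), m(s(s(b)), s(s(c)), s(s(m(s(s(c)), b, s(b))))))  →  m(s(s(b)), s(s(c)), m(s(s(b)), s(s(c)), s(s(m(s(s(c)), b, s(b))))))   [R3 at 2.1]
3. m(s(s(b)), s(s(c)), m(s(s(b)), s(s(c)), s(s(m(s(s(c)), b, s(b))))))  →  m(s(s(b)), s(s(c)), m(s(s(b)), s(s(c)), s(s(c))))   [R2 at 3.3.1.1]
4. m(s(s(b)), s(s(c)), m(s(s(b)), s(s(c)), s(s(c))))  →  m(s(s(b)), s(s(c)), s(s(c)))   [R3 at 3]
5. m(s(s(b)), s(s(c)), s(s(c)))  →  s(s(c))   [R3 at ε]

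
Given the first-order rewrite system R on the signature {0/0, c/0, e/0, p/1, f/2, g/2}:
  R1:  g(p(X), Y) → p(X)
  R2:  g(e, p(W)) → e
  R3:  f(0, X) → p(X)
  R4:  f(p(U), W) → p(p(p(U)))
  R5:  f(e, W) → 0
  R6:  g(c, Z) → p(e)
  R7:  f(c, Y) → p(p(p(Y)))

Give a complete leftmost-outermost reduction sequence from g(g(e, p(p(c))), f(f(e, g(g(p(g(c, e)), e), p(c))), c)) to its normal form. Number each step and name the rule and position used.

1. g(g(e, p(p(c))), f(f(e, g(g(p(g(c, e)), e), p(c))), c))  →  g(e, f(f(e, g(g(p(g(c, e)), e), p(c))), c))   [R2 at 1]
2. g(e, f(f(e, g(g(p(g(c, e)), e), p(c))), c))  →  g(e, f(0, c))   [R5 at 2.1]
3. g(e, f(0, c))  →  g(e, p(c))   [R3 at 2]
4. g(e, p(c))  →  e   [R2 at ε]

e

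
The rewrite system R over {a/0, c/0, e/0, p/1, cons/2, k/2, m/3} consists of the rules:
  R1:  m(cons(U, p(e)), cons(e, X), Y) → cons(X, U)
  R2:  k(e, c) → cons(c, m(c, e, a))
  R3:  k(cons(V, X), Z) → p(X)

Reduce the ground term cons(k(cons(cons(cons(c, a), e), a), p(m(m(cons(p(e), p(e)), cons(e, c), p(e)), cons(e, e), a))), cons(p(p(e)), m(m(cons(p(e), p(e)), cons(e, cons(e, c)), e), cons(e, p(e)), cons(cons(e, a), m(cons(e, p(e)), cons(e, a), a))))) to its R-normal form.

1. cons(k(cons(cons(cons(c, a), e), a), p(m(m(cons(p(e), p(e)), cons(e, c), p(e)), cons(e, e), a))), cons(p(p(e)), m(m(cons(p(e), p(e)), cons(e, cons(e, c)), e), cons(e, p(e)), cons(cons(e, a), m(cons(e, p(e)), cons(e, a), a)))))  →  cons(p(a), cons(p(p(e)), m(m(cons(p(e), p(e)), cons(e, cons(e, c)), e), cons(e, p(e)), cons(cons(e, a), m(cons(e, p(e)), cons(e, a), a)))))   [R3 at 1]
2. cons(p(a), cons(p(p(e)), m(m(cons(p(e), p(e)), cons(e, cons(e, c)), e), cons(e, p(e)), cons(cons(e, a), m(cons(e, p(e)), cons(e, a), a)))))  →  cons(p(a), cons(p(p(e)), m(cons(cons(e, c), p(e)), cons(e, p(e)), cons(cons(e, a), m(cons(e, p(e)), cons(e, a), a)))))   [R1 at 2.2.1]
3. cons(p(a), cons(p(p(e)), m(cons(cons(e, c), p(e)), cons(e, p(e)), cons(cons(e, a), m(cons(e, p(e)), cons(e, a), a)))))  →  cons(p(a), cons(p(p(e)), cons(p(e), cons(e, c))))   [R1 at 2.2]

cons(p(a), cons(p(p(e)), cons(p(e), cons(e, c))))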